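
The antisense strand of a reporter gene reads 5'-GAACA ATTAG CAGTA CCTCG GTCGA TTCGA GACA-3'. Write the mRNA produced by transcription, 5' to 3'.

The mRNA has the sequence of the coding strand (reverse complement of the template) with T→U. Reverse complement of GAACAATTAGCAGTACCTCGGTCGATTCGAGACA is TGTCTCGAATCGACCGAGGTACTGCTAATTGTTC; then T→U.

5'-UGUCUCGAAUCGACCGAGGUACUGCUAAUUGUUC-3'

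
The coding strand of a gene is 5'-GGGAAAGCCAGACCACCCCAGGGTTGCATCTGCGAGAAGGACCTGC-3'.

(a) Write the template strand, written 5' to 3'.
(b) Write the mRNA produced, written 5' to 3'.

(a) 5'-GCAGGTCCTTCTCGCAGATGCAACCCTGGGGTGGTCTGGCTTTCCC-3'
(b) 5′-GGGAAAGCCAGACCACCCCAGGGUUGCAUCUGCGAGAAGGACCUGC-3′

(a) The template strand is the reverse complement of the coding strand: complement CCCTTTCGGTCTGGTGGGGTCCCAACGTAGACGCTCTTCCTGGACG, then reverse.
(b) mRNA matches the coding strand with T→U.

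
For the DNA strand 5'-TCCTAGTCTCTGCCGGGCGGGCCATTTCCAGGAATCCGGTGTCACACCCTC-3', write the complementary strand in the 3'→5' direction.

Base-pairing A↔T, G↔C gives the complement. The complementary strand is antiparallel, so paired with a 5'→3' strand it runs 3'→5'.

3'-AGGATCAGAGACGGCCCGCCCGGTAAAGGTCCTTAGGCCACAGTGTGGGAG-5'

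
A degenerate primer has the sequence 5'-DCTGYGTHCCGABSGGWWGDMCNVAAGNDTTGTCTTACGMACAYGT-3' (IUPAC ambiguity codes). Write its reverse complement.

5'-ACRTGTKCGTAAGACAAHNCTTBNGKHCWWCCSVTCGGDACRCAGH-3'

Standard pairs A↔T, G↔C; ambiguity codes pair Y↔R, M↔K, W↔W, S↔S, B↔V, D↔H, N↔N. Complement (HGACRCADGGCTVSCCWWCHKGNBTTCNHAACAGAATGCKTGTRCA), then reverse for 5'→3'.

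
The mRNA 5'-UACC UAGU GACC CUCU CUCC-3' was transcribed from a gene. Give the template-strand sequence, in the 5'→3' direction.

5′-GGAGAGAGGGTCACTAGGTA-3′

Replace U with T to get the coding DNA strand: TACCTAGTGACCCTCTCTCC. The template strand is its reverse complement (complement ATGGATCACTGGGAGAGAGG, then reverse).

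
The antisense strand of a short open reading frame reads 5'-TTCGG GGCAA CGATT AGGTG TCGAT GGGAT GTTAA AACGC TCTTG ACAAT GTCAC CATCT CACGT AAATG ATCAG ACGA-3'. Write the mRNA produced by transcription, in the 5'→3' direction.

5'-UCGUCUGAUCAUUUACGUGAGAUGGUGACAUUGUCAAGAGCGUUUUAACAUCCCAUCGACACCUAAUCGUUGCCCCGAA-3'

RNA polymerase reads the template 3'→5' and synthesizes mRNA 5'→3' by base-pairing (A→U, T→A, G↔C). The complement of the template is AAGCCCCGTTGCTAATCCACAGCTACCCTACAATTTTGCGAGAACTGTTACAGTGGTAGAGTGCATTTACTAGTCTGCT; antiparallel, so 5'→3' the coding strand is TCGTCTGATCATTTACGTGAGATGGTGACATTGTCAAGAGCGTTTTAACATCCCATCGACACCTAATCGTTGCCCCGAA. Replace T with U for the mRNA.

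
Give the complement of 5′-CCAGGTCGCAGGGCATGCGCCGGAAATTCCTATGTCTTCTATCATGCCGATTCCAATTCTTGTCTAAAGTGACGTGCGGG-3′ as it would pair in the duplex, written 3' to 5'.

3'-GGTCCAGCGTCCCGTACGCGGCCTTTAAGGATACAGAAGATAGTACGGCTAAGGTTAAGAACAGATTTCACTGCACGCCC-5'

Base-pairing A↔T, G↔C gives the complement. The complementary strand is antiparallel, so paired with a 5'→3' strand it runs 3'→5'.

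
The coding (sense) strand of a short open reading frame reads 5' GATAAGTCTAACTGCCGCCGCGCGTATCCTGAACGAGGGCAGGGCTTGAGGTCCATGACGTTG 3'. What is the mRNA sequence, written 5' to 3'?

5'-GAUAAGUCUAACUGCCGCCGCGCGUAUCCUGAACGAGGGCAGGGCUUGAGGUCCAUGACGUUG-3'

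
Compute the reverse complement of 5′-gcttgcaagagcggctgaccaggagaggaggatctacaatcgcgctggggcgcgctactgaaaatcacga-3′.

5'-TCGTGATTTTCAGTAGCGCGCCCCAGCGCGATTGTAGATCCTCCTCTCCTGGTCAGCCGCTCTTGCAAGC-3'

Reading the sequence 3'→5' and pairing each base (A↔T, G↔C) gives the reverse complement directly.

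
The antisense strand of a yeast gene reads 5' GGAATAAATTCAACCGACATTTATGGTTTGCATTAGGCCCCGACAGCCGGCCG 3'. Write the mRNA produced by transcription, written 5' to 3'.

RNA polymerase reads the template 3'→5' and synthesizes mRNA 5'→3' by base-pairing (A→U, T→A, G↔C). The complement of the template is CCTTATTTAAGTTGGCTGTAAATACCAAACGTAATCCGGGGCTGTCGGCCGGC; antiparallel, so 5'→3' the coding strand is CGGCCGGCTGTCGGGGCCTAATGCAAACCATAAATGTCGGTTGAATTTATTCC. Replace T with U for the mRNA.

5'-CGGCCGGCUGUCGGGGCCUAAUGCAAACCAUAAAUGUCGGUUGAAUUUAUUCC-3'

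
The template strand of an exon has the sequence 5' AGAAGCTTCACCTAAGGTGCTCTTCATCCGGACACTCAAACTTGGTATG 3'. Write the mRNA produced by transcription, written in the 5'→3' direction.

RNA polymerase reads the template 3'→5' and synthesizes mRNA 5'→3' by base-pairing (A→U, T→A, G↔C). The complement of the template is TCTTCGAAGTGGATTCCACGAGAAGTAGGCCTGTGAGTTTGAACCATAC; antiparallel, so 5'→3' the coding strand is CATACCAAGTTTGAGTGTCCGGATGAAGAGCACCTTAGGTGAAGCTTCT. Replace T with U for the mRNA.

5'-CAUACCAAGUUUGAGUGUCCGGAUGAAGAGCACCUUAGGUGAAGCUUCU-3'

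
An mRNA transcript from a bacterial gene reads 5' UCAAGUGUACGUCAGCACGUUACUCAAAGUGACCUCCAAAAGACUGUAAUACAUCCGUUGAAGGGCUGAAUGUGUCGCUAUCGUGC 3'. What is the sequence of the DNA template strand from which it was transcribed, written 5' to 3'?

Replace U with T to get the coding DNA strand: TCAAGTGTACGTCAGCACGTTACTCAAAGTGACCTCCAAAAGACTGTAATACATCCGTTGAAGGGCTGAATGTGTCGCTATCGTGC. The template strand is its reverse complement (complement AGTTCACATGCAGTCGTGCAATGAGTTTCACTGGAGGTTTTCTGACATTATGTAGGCAACTTCCCGACTTACACAGCGATAGCACG, then reverse).

5′-GCACGATAGCGACACATTCAGCCCTTCAACGGATGTATTACAGTCTTTTGGAGGTCACTTTGAGTAACGTGCTGACGTACACTTGA-3′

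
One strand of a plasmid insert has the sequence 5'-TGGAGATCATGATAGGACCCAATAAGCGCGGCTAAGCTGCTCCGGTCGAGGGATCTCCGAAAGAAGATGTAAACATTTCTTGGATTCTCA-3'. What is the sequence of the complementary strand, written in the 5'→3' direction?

The complement of TGGAGATCATGATAGGACCCAATAAGCGCGGCTAAGCTGCTCCGGTCGAGGGATCTCCGAAAGAAGATGTAAACATTTCTTGGATTCTCA is ACCTCTAGTACTATCCTGGGTTATTCGCGCCGATTCGACGAGGCCAGCTCCCTAGAGGCTTTCTTCTACATTTGTAAAGAACCTAAGAGT (A↔T, G↔C). DNA strands are antiparallel, so the complementary strand runs 3'→5'; reversing gives the 5'→3' form.

5'-TGAGAATCCAAGAAATGTTTACATCTTCTTTCGGAGATCCCTCGACCGGAGCAGCTTAGCCGCGCTTATTGGGTCCTATCATGATCTCCA-3'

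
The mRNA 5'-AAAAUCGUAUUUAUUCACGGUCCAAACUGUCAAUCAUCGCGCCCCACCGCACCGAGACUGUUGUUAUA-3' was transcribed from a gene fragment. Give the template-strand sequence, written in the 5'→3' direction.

Replace U with T to get the coding DNA strand: AAAATCGTATTTATTCACGGTCCAAACTGTCAATCATCGCGCCCCACCGCACCGAGACTGTTGTTATA. The template strand is its reverse complement (complement TTTTAGCATAAATAAGTGCCAGGTTTGACAGTTAGTAGCGCGGGGTGGCGTGGCTCTGACAACAATAT, then reverse).

5'-TATAACAACAGTCTCGGTGCGGTGGGGCGCGATGATTGACAGTTTGGACCGTGAATAAATACGATTTT-3'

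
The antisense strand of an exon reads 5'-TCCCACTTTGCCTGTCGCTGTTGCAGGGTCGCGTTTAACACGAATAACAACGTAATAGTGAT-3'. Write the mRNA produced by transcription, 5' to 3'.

5'-AUCACUAUUACGUUGUUAUUCGUGUUAAACGCGACCCUGCAACAGCGACAGGCAAAGUGGGA-3'

RNA polymerase reads the template 3'→5' and synthesizes mRNA 5'→3' by base-pairing (A→U, T→A, G↔C). The complement of the template is AGGGTGAAACGGACAGCGACAACGTCCCAGCGCAAATTGTGCTTATTGTTGCATTATCACTA; antiparallel, so 5'→3' the coding strand is ATCACTATTACGTTGTTATTCGTGTTAAACGCGACCCTGCAACAGCGACAGGCAAAGTGGGA. Replace T with U for the mRNA.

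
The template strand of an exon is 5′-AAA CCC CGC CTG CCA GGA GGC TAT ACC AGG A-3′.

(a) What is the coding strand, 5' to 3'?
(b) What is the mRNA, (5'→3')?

(a) 5'-TCCTGGTATAGCCTCCTGGCAGGCGGGGTTT-3'
(b) 5'-UCCUGGUAUAGCCUCCUGGCAGGCGGGGUUU-3'

(a) The coding strand is the reverse complement of the template: complement TTTGGGGCGGACGGTCCTCCGATATGGTCCT, then reverse.
(b) mRNA has the coding-strand sequence with T→U.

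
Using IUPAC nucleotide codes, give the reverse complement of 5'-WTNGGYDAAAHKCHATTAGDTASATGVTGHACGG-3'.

5'-CCGTDCABCATSTAHCTAATDGMDTTTHRCCNAW-3'

Standard pairs A↔T, G↔C; ambiguity codes pair Y↔R, K↔M, W↔W, S↔S, D↔H, V↔B, N↔N. Complement (WANCCRHTTTDMGDTAATCHATSTACBACDTGCC), then reverse for 5'→3'.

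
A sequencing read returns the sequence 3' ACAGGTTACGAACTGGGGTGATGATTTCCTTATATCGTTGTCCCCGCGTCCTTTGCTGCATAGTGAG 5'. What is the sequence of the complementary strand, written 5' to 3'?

The strand is given 3'→5', so its complement runs 5'→3' in the same left-to-right order: pair each base A↔T, G↔C.

5'-TGTCCAATGCTTGACCCCACTACTAAAGGAATATAGCAACAGGGGCGCAGGAAACGACGTATCACTC-3'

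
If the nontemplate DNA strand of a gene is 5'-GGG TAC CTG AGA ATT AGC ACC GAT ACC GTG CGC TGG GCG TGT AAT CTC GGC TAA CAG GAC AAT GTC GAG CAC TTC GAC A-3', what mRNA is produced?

5'-GGGUACCUGAGAAUUAGCACCGAUACCGUGCGCUGGGCGUGUAAUCUCGGCUAACAGGACAAUGUCGAGCACUUCGACA-3'

The mRNA is synthesized from the template strand, so it matches the coding strand with T replaced by U.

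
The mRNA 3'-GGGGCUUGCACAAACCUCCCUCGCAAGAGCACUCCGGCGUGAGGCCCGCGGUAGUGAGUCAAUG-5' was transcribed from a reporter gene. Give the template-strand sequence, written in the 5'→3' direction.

Written 5'→3' the mRNA is GUAACUGAGUGAUGGCGCCCGGAGUGCGGCCUCACGAGAACGCUCCCUCCAAACACGUUCGGGG, so the coding DNA strand is GTAACTGAGTGATGGCGCCCGGAGTGCGGCCTCACGAGAACGCTCCCTCCAAACACGTTCGGGG. The template is its reverse complement.

5'-CCCCGAACGTGTTTGGAGGGAGCGTTCTCGTGAGGCCGCACTCCGGGCGCCATCACTCAGTTAC-3'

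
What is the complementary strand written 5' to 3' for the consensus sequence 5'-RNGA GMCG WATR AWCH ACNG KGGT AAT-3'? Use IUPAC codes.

5'-ATTACCMCNGTDGWTYATWCGKCTCNY-3'

Standard pairs A↔T, G↔C; ambiguity codes pair R↔Y, M↔K, W↔W, H↔D, N↔N. Complement (YNCTCKGCWTAYTWGDTGNCMCCATTA), then reverse for 5'→3'.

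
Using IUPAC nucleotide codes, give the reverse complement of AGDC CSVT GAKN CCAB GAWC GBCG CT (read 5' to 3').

Standard pairs A↔T, G↔C; ambiguity codes pair K↔M, W↔W, S↔S, B↔V, D↔H, N↔N. Complement (TCHGGSBACTMNGGTVCTWGCVGCGA), then reverse for 5'→3'.

5'-AGCGVCGWTCVTGGNMTCABSGGHCT-3'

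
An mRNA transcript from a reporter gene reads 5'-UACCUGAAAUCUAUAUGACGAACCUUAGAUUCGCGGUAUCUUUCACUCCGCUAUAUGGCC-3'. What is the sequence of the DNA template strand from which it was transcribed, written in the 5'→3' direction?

Replace U with T to get the coding DNA strand: TACCTGAAATCTATATGACGAACCTTAGATTCGCGGTATCTTTCACTCCGCTATATGGCC. The template strand is its reverse complement (complement ATGGACTTTAGATATACTGCTTGGAATCTAAGCGCCATAGAAAGTGAGGCGATATACCGG, then reverse).

5'-GGCCATATAGCGGAGTGAAAGATACCGCGAATCTAAGGTTCGTCATATAGATTTCAGGTA-3'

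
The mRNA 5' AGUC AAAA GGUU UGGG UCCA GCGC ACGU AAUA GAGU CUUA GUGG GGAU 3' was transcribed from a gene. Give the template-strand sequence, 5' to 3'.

5'-ATCCCCACTAAGACTCTATTACGTGCGCTGGACCCAAACCTTTTGACT-3'

Replace U with T to get the coding DNA strand: AGTCAAAAGGTTTGGGTCCAGCGCACGTAATAGAGTCTTAGTGGGGAT. The template strand is its reverse complement (complement TCAGTTTTCCAAACCCAGGTCGCGTGCATTATCTCAGAATCACCCCTA, then reverse).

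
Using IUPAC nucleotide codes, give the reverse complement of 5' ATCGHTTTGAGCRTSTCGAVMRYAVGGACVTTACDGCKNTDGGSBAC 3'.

Standard pairs A↔T, G↔C; ambiguity codes pair R↔Y, M↔K, S↔S, B↔V, D↔H, N↔N. Complement (TAGCDAAACTCGYASAGCTBKYRTBCCTGBAATGHCGMNAHCCSVTG), then reverse for 5'→3'.

5′-GTVSCCHANMGCHGTAABGTCCBTRYKBTCGASAYGCTCAAADCGAT-3′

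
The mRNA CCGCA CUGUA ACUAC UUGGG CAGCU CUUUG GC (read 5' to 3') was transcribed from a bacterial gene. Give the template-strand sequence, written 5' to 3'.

Replace U with T to get the coding DNA strand: CCGCACTGTAACTACTTGGGCAGCTCTTTGGC. The template strand is its reverse complement (complement GGCGTGACATTGATGAACCCGTCGAGAAACCG, then reverse).

5'-GCCAAAGAGCTGCCCAAGTAGTTACAGTGCGG-3'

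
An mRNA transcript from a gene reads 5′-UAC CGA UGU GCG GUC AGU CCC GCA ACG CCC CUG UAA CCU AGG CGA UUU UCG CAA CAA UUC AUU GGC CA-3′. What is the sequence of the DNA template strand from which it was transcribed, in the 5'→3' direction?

5'-TGGCCAATGAATTGTTGCGAAAATCGCCTAGGTTACAGGGGCGTTGCGGGACTGACCGCACATCGGTA-3'

Replace U with T to get the coding DNA strand: TACCGATGTGCGGTCAGTCCCGCAACGCCCCTGTAACCTAGGCGATTTTCGCAACAATTCATTGGCCA. The template strand is its reverse complement (complement ATGGCTACACGCCAGTCAGGGCGTTGCGGGGACATTGGATCCGCTAAAAGCGTTGTTAAGTAACCGGT, then reverse).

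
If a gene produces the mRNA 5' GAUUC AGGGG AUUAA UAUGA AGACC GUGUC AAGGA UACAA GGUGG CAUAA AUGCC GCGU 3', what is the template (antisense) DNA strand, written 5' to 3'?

5′-ACGCGGCATTTATGCCACCTTGTATCCTTGACACGGTCTTCATATTAATCCCCTGAATC-3′

Replace U with T to get the coding DNA strand: GATTCAGGGGATTAATATGAAGACCGTGTCAAGGATACAAGGTGGCATAAATGCCGCGT. The template strand is its reverse complement (complement CTAAGTCCCCTAATTATACTTCTGGCACAGTTCCTATGTTCCACCGTATTTACGGCGCA, then reverse).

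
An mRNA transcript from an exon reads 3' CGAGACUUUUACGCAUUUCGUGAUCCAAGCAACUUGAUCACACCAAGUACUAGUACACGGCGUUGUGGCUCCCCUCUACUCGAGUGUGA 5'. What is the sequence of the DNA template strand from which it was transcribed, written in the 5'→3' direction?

5'-GCTCTGAAAATGCGTAAAGCACTAGGTTCGTTGAACTAGTGTGGTTCATGATCATGTGCCGCAACACCGAGGGGAGATGAGCTCACACT-3'

Written 5'→3' the mRNA is AGUGUGAGCUCAUCUCCCCUCGGUGUUGCGGCACAUGAUCAUGAACCACACUAGUUCAACGAACCUAGUGCUUUACGCAUUUUCAGAGC, so the coding DNA strand is AGTGTGAGCTCATCTCCCCTCGGTGTTGCGGCACATGATCATGAACCACACTAGTTCAACGAACCTAGTGCTTTACGCATTTTCAGAGC. The template is its reverse complement.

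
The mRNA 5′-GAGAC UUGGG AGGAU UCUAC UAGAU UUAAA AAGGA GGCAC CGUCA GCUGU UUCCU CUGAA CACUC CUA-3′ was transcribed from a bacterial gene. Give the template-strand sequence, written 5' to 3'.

5'-TAGGAGTGTTCAGAGGAAACAGCTGACGGTGCCTCCTTTTTAAATCTAGTAGAATCCTCCCAAGTCTC-3'

Replace U with T to get the coding DNA strand: GAGACTTGGGAGGATTCTACTAGATTTAAAAAGGAGGCACCGTCAGCTGTTTCCTCTGAACACTCCTA. The template strand is its reverse complement (complement CTCTGAACCCTCCTAAGATGATCTAAATTTTTCCTCCGTGGCAGTCGACAAAGGAGACTTGTGAGGAT, then reverse).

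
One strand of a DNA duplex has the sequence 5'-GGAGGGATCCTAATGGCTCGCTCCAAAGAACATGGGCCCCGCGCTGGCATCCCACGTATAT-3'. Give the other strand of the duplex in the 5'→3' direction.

5'-ATATACGTGGGATGCCAGCGCGGGGCCCATGTTCTTTGGAGCGAGCCATTAGGATCCCTCC-3'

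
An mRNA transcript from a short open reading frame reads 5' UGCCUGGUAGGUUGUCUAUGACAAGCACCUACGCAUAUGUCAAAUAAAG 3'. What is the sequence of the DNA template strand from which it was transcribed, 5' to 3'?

Replace U with T to get the coding DNA strand: TGCCTGGTAGGTTGTCTATGACAAGCACCTACGCATATGTCAAATAAAG. The template strand is its reverse complement (complement ACGGACCATCCAACAGATACTGTTCGTGGATGCGTATACAGTTTATTTC, then reverse).

5'-CTTTATTTGACATATGCGTAGGTGCTTGTCATAGACAACCTACCAGGCA-3'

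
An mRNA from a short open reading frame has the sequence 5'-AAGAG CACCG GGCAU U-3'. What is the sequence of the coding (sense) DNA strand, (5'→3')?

The coding DNA strand has the same 5'→3' sequence as the mRNA with U replaced by T.

5'-AAGAGCACCGGGCATT-3'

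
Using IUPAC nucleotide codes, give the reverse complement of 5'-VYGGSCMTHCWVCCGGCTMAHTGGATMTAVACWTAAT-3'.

5'-ATTAWGTBTAKATCCADTKAGCCGGBWGDAKGSCCRB-3'

Standard pairs A↔T, G↔C; ambiguity codes pair Y↔R, M↔K, W↔W, S↔S, H↔D, V↔B. Complement (BRCCSGKADGWBGGCCGAKTDACCTAKATBTGWATTA), then reverse for 5'→3'.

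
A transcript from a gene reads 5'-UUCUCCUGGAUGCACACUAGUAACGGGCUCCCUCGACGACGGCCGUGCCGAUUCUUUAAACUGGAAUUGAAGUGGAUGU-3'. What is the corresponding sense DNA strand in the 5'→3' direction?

The coding DNA strand has the same 5'→3' sequence as the mRNA with U replaced by T.

5'-TTCTCCTGGATGCACACTAGTAACGGGCTCCCTCGACGACGGCCGTGCCGATTCTTTAAACTGGAATTGAAGTGGATGT-3'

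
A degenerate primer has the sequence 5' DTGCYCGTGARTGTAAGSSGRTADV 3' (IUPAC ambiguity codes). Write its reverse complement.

5'-BHTAYCSSCTTACAYTCACGRGCAH-3'

Standard pairs A↔T, G↔C; ambiguity codes pair R↔Y, S↔S, D↔H, V↔B. Complement (HACGRGCACTYACATTCSSCYATHB), then reverse for 5'→3'.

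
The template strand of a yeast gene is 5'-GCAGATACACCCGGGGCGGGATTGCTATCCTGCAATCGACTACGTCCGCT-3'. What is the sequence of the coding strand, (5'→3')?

The coding strand is complementary and antiparallel to the template: take the complement (A↔T, G↔C) and reverse.

5′-AGCGGACGTAGTCGATTGCAGGATAGCAATCCCGCCCCGGGTGTATCTGC-3′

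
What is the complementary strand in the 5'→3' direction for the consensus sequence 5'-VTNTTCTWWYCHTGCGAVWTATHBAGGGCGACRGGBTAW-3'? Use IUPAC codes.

5'-WTAVCCYGTCGCCCTVDATAWBTCGCADGRWWAGAANAB-3'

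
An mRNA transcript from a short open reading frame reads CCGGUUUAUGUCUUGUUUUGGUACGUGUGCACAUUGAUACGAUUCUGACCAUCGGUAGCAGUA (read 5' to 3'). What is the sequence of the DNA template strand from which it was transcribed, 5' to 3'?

Replace U with T to get the coding DNA strand: CCGGTTTATGTCTTGTTTTGGTACGTGTGCACATTGATACGATTCTGACCATCGGTAGCAGTA. The template strand is its reverse complement (complement GGCCAAATACAGAACAAAACCATGCACACGTGTAACTATGCTAAGACTGGTAGCCATCGTCAT, then reverse).

5'-TACTGCTACCGATGGTCAGAATCGTATCAATGTGCACACGTACCAAAACAAGACATAAACCGG-3'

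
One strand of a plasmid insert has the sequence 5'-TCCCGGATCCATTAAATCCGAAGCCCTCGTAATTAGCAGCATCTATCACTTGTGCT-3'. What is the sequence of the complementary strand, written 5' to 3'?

Pairing A↔T and G↔C gives AGGGCCTAGGTAATTTAGGCTTCGGGAGCATTAATCGTCGTAGATAGTGAACACGA, running 3'→5'. Reverse for the 5'→3' convention.

5'-AGCACAAGTGATAGATGCTGCTAATTACGAGGGCTTCGGATTTAATGGATCCGGGA-3'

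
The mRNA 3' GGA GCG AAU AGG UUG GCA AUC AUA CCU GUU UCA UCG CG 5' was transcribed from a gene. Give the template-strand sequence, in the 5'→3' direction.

Written 5'→3' the mRNA is GCGCUACUUUGUCCAUACUAACGGUUGGAUAAGCGAGG, so the coding DNA strand is GCGCTACTTTGTCCATACTAACGGTTGGATAAGCGAGG. The template is its reverse complement.

5'-CCTCGCTTATCCAACCGTTAGTATGGACAAAGTAGCGC-3'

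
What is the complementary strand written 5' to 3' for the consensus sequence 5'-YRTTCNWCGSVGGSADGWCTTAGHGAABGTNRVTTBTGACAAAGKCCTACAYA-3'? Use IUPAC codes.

Standard pairs A↔T, G↔C; ambiguity codes pair R↔Y, K↔M, W↔W, S↔S, B↔V, D↔H, N↔N. Complement (RYAAGNWGCSBCCSTHCWGAATCDCTTVCANYBAAVACTGTTTCMGGATGTRT), then reverse for 5'→3'.

5'-TRTGTAGGMCTTTGTCAVAABYNACVTTCDCTAAGWCHTSCCBSCGWNGAAYR-3'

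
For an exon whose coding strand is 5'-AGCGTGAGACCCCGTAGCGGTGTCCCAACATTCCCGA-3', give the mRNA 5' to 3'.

mRNA has the coding-strand sequence with U in place of T.

5'-AGCGUGAGACCCCGUAGCGGUGUCCCAACAUUCCCGA-3'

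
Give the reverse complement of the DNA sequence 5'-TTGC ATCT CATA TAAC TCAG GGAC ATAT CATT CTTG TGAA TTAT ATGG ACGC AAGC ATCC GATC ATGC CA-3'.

5'-TGGCATGATCGGATGCTTGCGTCCATATAATTCACAAGAATGATATGTCCCTGAGTTATATGAGATGCAA-3'

Complement each base (A↔T, G↔C): AACGTAGAGTATATTGAGTCCCTGTATAGTAAGAACACTTAATATACCTGCGTTCGTAGGCTAGTACGGT. Then reverse.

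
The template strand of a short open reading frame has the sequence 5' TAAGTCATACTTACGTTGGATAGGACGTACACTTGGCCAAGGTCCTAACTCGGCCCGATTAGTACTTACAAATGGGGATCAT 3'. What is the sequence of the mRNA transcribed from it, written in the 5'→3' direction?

The mRNA has the sequence of the coding strand (reverse complement of the template) with T→U. Reverse complement of TAAGTCATACTTACGTTGGATAGGACGTACACTTGGCCAAGGTCCTAACTCGGCCCGATTAGTACTTACAAATGGGGATCAT is ATGATCCCCATTTGTAAGTACTAATCGGGCCGAGTTAGGACCTTGGCCAAGTGTACGTCCTATCCAACGTAAGTATGACTTA; then T→U.

5'-AUGAUCCCCAUUUGUAAGUACUAAUCGGGCCGAGUUAGGACCUUGGCCAAGUGUACGUCCUAUCCAACGUAAGUAUGACUUA-3'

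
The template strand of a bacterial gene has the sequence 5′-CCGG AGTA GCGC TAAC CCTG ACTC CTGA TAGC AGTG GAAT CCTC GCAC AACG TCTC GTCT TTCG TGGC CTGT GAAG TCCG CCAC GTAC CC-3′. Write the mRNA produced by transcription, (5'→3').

5'-GGGUACGUGGCGGACUUCACAGGCCACGAAAGACGAGACGUUGUGCGAGGAUUCCACUGCUAUCAGGAGUCAGGGUUAGCGCUACUCCGG-3'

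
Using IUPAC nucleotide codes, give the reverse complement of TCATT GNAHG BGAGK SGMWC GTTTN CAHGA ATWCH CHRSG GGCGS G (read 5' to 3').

5'-CSCGCCCSYDGDGWATTCDTGNAAACGWKCSMCTCVCDTNCAATGA-3'

Standard pairs A↔T, G↔C; ambiguity codes pair R↔Y, M↔K, W↔W, S↔S, B↔V, H↔D, N↔N. Complement (AGTAACNTDCVCTCMSCKWGCAAANGTDCTTAWGDGDYSCCCGCSC), then reverse for 5'→3'.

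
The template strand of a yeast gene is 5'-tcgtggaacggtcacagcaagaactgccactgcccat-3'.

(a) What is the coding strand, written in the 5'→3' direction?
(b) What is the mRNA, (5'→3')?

(a) 5'-ATGGGCAGTGGCAGTTCTTGCTGTGACCGTTCCACGA-3'
(b) 5′-AUGGGCAGUGGCAGUUCUUGCUGUGACCGUUCCACGA-3′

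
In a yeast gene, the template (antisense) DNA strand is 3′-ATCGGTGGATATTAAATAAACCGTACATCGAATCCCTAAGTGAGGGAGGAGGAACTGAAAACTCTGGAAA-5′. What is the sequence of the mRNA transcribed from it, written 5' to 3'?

Reading the template 3'→5' as shown, RNA polymerase pairs each base (A→U, T→A, G↔C) to build mRNA 5'→3' directly.

5′-UAGCCACCUAUAAUUUAUUUGGCAUGUAGCUUAGGGAUUCACUCCCUCCUCCUUGACUUUUGAGACCUUU-3′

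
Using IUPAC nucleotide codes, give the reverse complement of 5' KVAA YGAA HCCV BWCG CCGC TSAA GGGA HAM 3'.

5'-KTDTCCCTTSAGCGGCGWVBGGDTTCRTTBM-3'

Standard pairs A↔T, G↔C; ambiguity codes pair Y↔R, M↔K, W↔W, S↔S, B↔V, H↔D. Complement (MBTTRCTTDGGBVWGCGGCGASTTCCCTDTK), then reverse for 5'→3'.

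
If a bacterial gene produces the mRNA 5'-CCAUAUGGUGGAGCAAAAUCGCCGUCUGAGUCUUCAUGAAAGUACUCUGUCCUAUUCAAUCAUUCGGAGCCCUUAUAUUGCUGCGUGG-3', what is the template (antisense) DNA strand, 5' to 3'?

Replace U with T to get the coding DNA strand: CCATATGGTGGAGCAAAATCGCCGTCTGAGTCTTCATGAAAGTACTCTGTCCTATTCAATCATTCGGAGCCCTTATATTGCTGCGTGG. The template strand is its reverse complement (complement GGTATACCACCTCGTTTTAGCGGCAGACTCAGAAGTACTTTCATGAGACAGGATAAGTTAGTAAGCCTCGGGAATATAACGACGCACC, then reverse).

5'-CCACGCAGCAATATAAGGGCTCCGAATGATTGAATAGGACAGAGTACTTTCATGAAGACTCAGACGGCGATTTTGCTCCACCATATGG-3'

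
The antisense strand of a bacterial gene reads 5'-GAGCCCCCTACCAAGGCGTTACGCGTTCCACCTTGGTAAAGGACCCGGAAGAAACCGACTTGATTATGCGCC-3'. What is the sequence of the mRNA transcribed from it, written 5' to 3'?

The mRNA has the sequence of the coding strand (reverse complement of the template) with T→U. Reverse complement of GAGCCCCCTACCAAGGCGTTACGCGTTCCACCTTGGTAAAGGACCCGGAAGAAACCGACTTGATTATGCGCC is GGCGCATAATCAAGTCGGTTTCTTCCGGGTCCTTTACCAAGGTGGAACGCGTAACGCCTTGGTAGGGGGCTC; then T→U.

5'-GGCGCAUAAUCAAGUCGGUUUCUUCCGGGUCCUUUACCAAGGUGGAACGCGUAACGCCUUGGUAGGGGGCUC-3'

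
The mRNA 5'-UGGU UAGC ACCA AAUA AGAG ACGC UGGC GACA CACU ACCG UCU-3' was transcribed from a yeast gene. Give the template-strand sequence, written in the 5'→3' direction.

Replace U with T to get the coding DNA strand: TGGTTAGCACCAAATAAGAGACGCTGGCGACACACTACCGTCT. The template strand is its reverse complement (complement ACCAATCGTGGTTTATTCTCTGCGACCGCTGTGTGATGGCAGA, then reverse).

5'-AGACGGTAGTGTGTCGCCAGCGTCTCTTATTTGGTGCTAACCA-3'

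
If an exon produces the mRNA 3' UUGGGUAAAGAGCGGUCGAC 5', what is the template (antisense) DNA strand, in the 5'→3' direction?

5'-AACCCATTTCTCGCCAGCTG-3'

Written 5'→3' the mRNA is CAGCUGGCGAGAAAUGGGUU, so the coding DNA strand is CAGCTGGCGAGAAATGGGTT. The template is its reverse complement.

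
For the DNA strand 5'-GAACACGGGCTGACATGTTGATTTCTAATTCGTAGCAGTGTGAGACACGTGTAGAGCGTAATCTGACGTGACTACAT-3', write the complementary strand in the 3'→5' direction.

Base-pairing A↔T, G↔C gives the complement. The complementary strand is antiparallel, so paired with a 5'→3' strand it runs 3'→5'.

3'-CTTGTGCCCGACTGTACAACTAAAGATTAAGCATCGTCACACTCTGTGCACATCTCGCATTAGACTGCACTGATGTA-5'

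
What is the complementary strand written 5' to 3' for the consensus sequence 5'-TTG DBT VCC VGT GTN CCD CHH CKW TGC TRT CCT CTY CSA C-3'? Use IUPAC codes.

Standard pairs A↔T, G↔C; ambiguity codes pair R↔Y, K↔M, W↔W, S↔S, B↔V, D↔H, N↔N. Complement (AACHVABGGBCACANGGHGDDGMWACGAYAGGAGARGSTG), then reverse for 5'→3'.

5'-GTSGRAGAGGAYAGCAWMGDDGHGGNACACBGGBAVHCAA-3'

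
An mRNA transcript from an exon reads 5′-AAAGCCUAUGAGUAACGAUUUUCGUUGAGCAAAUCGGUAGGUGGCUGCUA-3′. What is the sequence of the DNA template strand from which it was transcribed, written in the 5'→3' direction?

Replace U with T to get the coding DNA strand: AAAGCCTATGAGTAACGATTTTCGTTGAGCAAATCGGTAGGTGGCTGCTA. The template strand is its reverse complement (complement TTTCGGATACTCATTGCTAAAAGCAACTCGTTTAGCCATCCACCGACGAT, then reverse).

5'-TAGCAGCCACCTACCGATTTGCTCAACGAAAATCGTTACTCATAGGCTTT-3'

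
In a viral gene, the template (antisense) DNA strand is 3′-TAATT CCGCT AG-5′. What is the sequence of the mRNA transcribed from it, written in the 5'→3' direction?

Reading the template 3'→5' as shown, RNA polymerase pairs each base (A→U, T→A, G↔C) to build mRNA 5'→3' directly.

5'-AUUAAGGCGAUC-3'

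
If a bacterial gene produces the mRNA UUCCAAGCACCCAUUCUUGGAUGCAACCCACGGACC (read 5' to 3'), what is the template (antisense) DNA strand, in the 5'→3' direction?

5'-GGTCCGTGGGTTGCATCCAAGAATGGGTGCTTGGAA-3'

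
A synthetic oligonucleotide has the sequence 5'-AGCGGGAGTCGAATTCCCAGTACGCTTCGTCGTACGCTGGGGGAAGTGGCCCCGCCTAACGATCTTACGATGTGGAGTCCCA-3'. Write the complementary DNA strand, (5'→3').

5'-TGGGACTCCACATCGTAAGATCGTTAGGCGGGGCCACTTCCCCCAGCGTACGACGAAGCGTACTGGGAATTCGACTCCCGCT-3'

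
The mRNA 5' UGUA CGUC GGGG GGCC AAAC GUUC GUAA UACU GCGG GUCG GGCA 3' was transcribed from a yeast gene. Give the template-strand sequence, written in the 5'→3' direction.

Replace U with T to get the coding DNA strand: TGTACGTCGGGGGGCCAAACGTTCGTAATACTGCGGGTCGGGCA. The template strand is its reverse complement (complement ACATGCAGCCCCCCGGTTTGCAAGCATTATGACGCCCAGCCCGT, then reverse).

5′-TGCCCGACCCGCAGTATTACGAACGTTTGGCCCCCCGACGTACA-3′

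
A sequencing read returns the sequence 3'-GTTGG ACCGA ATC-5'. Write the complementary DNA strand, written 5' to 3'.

5'-CAACCTGGCTTAG-3'

The strand is given 3'→5', so its complement runs 5'→3' in the same left-to-right order: pair each base A↔T, G↔C.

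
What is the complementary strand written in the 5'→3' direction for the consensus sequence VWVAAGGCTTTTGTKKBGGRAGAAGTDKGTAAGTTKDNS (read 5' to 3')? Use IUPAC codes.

5'-SNHMAACTTACMHACTTCTYCCVMMACAAAAGCCTTBWB-3'

Standard pairs A↔T, G↔C; ambiguity codes pair R↔Y, K↔M, W↔W, S↔S, B↔V, D↔H, N↔N. Complement (BWBTTCCGAAAACAMMVCCYTCTTCAHMCATTCAAMHNS), then reverse for 5'→3'.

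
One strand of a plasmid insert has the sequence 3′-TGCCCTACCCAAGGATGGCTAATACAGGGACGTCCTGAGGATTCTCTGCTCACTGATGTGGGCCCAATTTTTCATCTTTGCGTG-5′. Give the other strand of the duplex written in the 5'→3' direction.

5′-ACGGGATGGGTTCCTACCGATTATGTCCCTGCAGGACTCCTAAGAGACGAGTGACTACACCCGGGTTAAAAAGTAGAAACGCAC-3′

The strand is given 3'→5', so its complement runs 5'→3' in the same left-to-right order: pair each base A↔T, G↔C.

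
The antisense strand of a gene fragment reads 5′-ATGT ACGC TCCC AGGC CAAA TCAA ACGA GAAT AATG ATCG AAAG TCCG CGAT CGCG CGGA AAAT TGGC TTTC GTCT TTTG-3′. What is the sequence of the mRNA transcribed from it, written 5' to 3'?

5'-CAAAAGACGAAAGCCAAUUUUCCGCGCGAUCGCGGACUUUCGAUCAUUAUUCUCGUUUGAUUUGGCCUGGGAGCGUACAU-3'

The mRNA has the sequence of the coding strand (reverse complement of the template) with T→U. Reverse complement of ATGTACGCTCCCAGGCCAAATCAAACGAGAATAATGATCGAAAGTCCGCGATCGCGCGGAAAATTGGCTTTCGTCTTTTG is CAAAAGACGAAAGCCAATTTTCCGCGCGATCGCGGACTTTCGATCATTATTCTCGTTTGATTTGGCCTGGGAGCGTACAT; then T→U.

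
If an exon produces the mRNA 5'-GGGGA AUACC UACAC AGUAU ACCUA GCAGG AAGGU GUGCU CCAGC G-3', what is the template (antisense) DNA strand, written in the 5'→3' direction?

5′-CGCTGGAGCACACCTTCCTGCTAGGTATACTGTGTAGGTATTCCCC-3′

Replace U with T to get the coding DNA strand: GGGGAATACCTACACAGTATACCTAGCAGGAAGGTGTGCTCCAGCG. The template strand is its reverse complement (complement CCCCTTATGGATGTGTCATATGGATCGTCCTTCCACACGAGGTCGC, then reverse).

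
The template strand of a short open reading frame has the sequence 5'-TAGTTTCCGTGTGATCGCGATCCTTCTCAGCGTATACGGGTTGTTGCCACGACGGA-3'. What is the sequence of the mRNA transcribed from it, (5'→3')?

5′-UCCGUCGUGGCAACAACCCGUAUACGCUGAGAAGGAUCGCGAUCACACGGAAACUA-3′

RNA polymerase reads the template 3'→5' and synthesizes mRNA 5'→3' by base-pairing (A→U, T→A, G↔C). The complement of the template is ATCAAAGGCACACTAGCGCTAGGAAGAGTCGCATATGCCCAACAACGGTGCTGCCT; antiparallel, so 5'→3' the coding strand is TCCGTCGTGGCAACAACCCGTATACGCTGAGAAGGATCGCGATCACACGGAAACTA. Replace T with U for the mRNA.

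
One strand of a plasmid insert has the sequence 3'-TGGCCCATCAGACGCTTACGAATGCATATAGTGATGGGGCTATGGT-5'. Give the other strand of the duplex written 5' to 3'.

The strand is given 3'→5', so its complement runs 5'→3' in the same left-to-right order: pair each base A↔T, G↔C.

5'-ACCGGGTAGTCTGCGAATGCTTACGTATATCACTACCCCGATACCA-3'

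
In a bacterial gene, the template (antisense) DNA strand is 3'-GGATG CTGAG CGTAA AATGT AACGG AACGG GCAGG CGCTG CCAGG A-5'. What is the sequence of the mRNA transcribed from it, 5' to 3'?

5'-CCUACGACUCGCAUUUUACAUUGCCUUGCCCGUCCGCGACGGUCCU-3'

Reading the template 3'→5' as shown, RNA polymerase pairs each base (A→U, T→A, G↔C) to build mRNA 5'→3' directly.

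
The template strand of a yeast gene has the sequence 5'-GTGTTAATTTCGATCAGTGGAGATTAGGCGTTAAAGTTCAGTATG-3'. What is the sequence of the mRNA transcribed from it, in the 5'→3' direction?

RNA polymerase reads the template 3'→5' and synthesizes mRNA 5'→3' by base-pairing (A→U, T→A, G↔C). The complement of the template is CACAATTAAAGCTAGTCACCTCTAATCCGCAATTTCAAGTCATAC; antiparallel, so 5'→3' the coding strand is CATACTGAACTTTAACGCCTAATCTCCACTGATCGAAATTAACAC. Replace T with U for the mRNA.

5'-CAUACUGAACUUUAACGCCUAAUCUCCACUGAUCGAAAUUAACAC-3'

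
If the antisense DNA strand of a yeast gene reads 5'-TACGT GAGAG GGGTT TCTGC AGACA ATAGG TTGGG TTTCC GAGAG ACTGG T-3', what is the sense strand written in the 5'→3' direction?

5'-ACCAGTCTCTCGGAAACCCAACCTATTGTCTGCAGAAACCCCTCTCACGTA-3'

The coding strand is complementary and antiparallel to the template: take the complement (A↔T, G↔C) and reverse.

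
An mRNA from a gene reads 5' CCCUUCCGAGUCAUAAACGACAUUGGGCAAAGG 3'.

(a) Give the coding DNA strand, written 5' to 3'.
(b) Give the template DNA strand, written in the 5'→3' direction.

(a) 5'-CCCTTCCGAGTCATAAACGACATTGGGCAAAGG-3'
(b) 5'-CCTTTGCCCAATGTCGTTTATGACTCGGAAGGG-3'

(a) The coding strand matches the mRNA with U→T.
(b) The template strand is the reverse complement of the coding strand.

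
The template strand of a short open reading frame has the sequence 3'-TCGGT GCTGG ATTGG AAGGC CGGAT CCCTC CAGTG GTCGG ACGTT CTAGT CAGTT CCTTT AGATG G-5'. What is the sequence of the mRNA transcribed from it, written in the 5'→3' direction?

5'-AGCCACGACCUAACCUUCCGGCCUAGGGAGGUCACCAGCCUGCAAGAUCAGUCAAGGAAAUCUACC-3'

Reading the template 3'→5' as shown, RNA polymerase pairs each base (A→U, T→A, G↔C) to build mRNA 5'→3' directly.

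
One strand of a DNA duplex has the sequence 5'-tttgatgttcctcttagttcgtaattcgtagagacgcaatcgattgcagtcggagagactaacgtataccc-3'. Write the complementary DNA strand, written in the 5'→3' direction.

5'-GGGTATACGTTAGTCTCTCCGACTGCAATCGATTGCGTCTCTACGAATTACGAACTAAGAGGAACATCAAA-3'

The complement of TTTGATGTTCCTCTTAGTTCGTAATTCGTAGAGACGCAATCGATTGCAGTCGGAGAGACTAACGTATACCC is AAACTACAAGGAGAATCAAGCATTAAGCATCTCTGCGTTAGCTAACGTCAGCCTCTCTGATTGCATATGGG (A↔T, G↔C). DNA strands are antiparallel, so the complementary strand runs 3'→5'; reversing gives the 5'→3' form.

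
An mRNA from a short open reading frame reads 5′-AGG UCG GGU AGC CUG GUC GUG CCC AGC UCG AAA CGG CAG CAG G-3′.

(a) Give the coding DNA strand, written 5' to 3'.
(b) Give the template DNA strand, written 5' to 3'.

(a) The coding strand matches the mRNA with U→T.
(b) The template strand is the reverse complement of the coding strand.

(a) 5′-AGGTCGGGTAGCCTGGTCGTGCCCAGCTCGAAACGGCAGCAGG-3′
(b) 5'-CCTGCTGCCGTTTCGAGCTGGGCACGACCAGGCTACCCGACCT-3'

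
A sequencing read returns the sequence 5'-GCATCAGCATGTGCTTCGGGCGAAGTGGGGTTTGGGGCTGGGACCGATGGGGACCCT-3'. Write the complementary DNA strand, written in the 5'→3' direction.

5'-AGGGTCCCCATCGGTCCCAGCCCCAAACCCCACTTCGCCCGAAGCACATGCTGATGC-3'

Pairing A↔T and G↔C gives CGTAGTCGTACACGAAGCCCGCTTCACCCCAAACCCCGACCCTGGCTACCCCTGGGA, running 3'→5'. Reverse for the 5'→3' convention.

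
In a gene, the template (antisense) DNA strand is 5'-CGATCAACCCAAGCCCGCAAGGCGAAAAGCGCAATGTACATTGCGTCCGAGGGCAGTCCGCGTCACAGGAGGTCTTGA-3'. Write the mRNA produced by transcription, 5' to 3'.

The mRNA has the sequence of the coding strand (reverse complement of the template) with T→U. Reverse complement of CGATCAACCCAAGCCCGCAAGGCGAAAAGCGCAATGTACATTGCGTCCGAGGGCAGTCCGCGTCACAGGAGGTCTTGA is TCAAGACCTCCTGTGACGCGGACTGCCCTCGGACGCAATGTACATTGCGCTTTTCGCCTTGCGGGCTTGGGTTGATCG; then T→U.

5'-UCAAGACCUCCUGUGACGCGGACUGCCCUCGGACGCAAUGUACAUUGCGCUUUUCGCCUUGCGGGCUUGGGUUGAUCG-3'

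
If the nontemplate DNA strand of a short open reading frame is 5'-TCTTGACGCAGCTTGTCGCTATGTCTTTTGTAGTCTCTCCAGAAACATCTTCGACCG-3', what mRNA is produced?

The mRNA is synthesized from the template strand, so it matches the coding strand with T replaced by U.

5'-UCUUGACGCAGCUUGUCGCUAUGUCUUUUGUAGUCUCUCCAGAAACAUCUUCGACCG-3'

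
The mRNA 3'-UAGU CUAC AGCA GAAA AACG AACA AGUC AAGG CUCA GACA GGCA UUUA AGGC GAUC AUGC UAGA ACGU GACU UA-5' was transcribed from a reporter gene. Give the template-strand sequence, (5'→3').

5′-ATCAGATGTCGTCTTTTTGCTTGTTCAGTTCCGAGTCTGTCCGTAAATTCCGCTAGTACGATCTTGCACTGAAT-3′

Written 5'→3' the mRNA is AUUCAGUGCAAGAUCGUACUAGCGGAAUUUACGGACAGACUCGGAACUGAACAAGCAAAAAGACGACAUCUGAU, so the coding DNA strand is ATTCAGTGCAAGATCGTACTAGCGGAATTTACGGACAGACTCGGAACTGAACAAGCAAAAAGACGACATCTGAT. The template is its reverse complement.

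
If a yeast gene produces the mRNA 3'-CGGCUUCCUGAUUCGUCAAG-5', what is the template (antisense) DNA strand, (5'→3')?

5′-GCCGAAGGACTAAGCAGTTC-3′

Written 5'→3' the mRNA is GAACUGCUUAGUCCUUCGGC, so the coding DNA strand is GAACTGCTTAGTCCTTCGGC. The template is its reverse complement.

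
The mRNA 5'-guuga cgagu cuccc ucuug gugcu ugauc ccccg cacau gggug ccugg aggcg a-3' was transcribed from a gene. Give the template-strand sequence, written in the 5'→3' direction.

5'-TCGCCTCCAGGCACCCATGTGCGGGGGATCAAGCACCAAGAGGGAGACTCGTCAAC-3'

Replace U with T to get the coding DNA strand: GTTGACGAGTCTCCCTCTTGGTGCTTGATCCCCCGCACATGGGTGCCTGGAGGCGA. The template strand is its reverse complement (complement CAACTGCTCAGAGGGAGAACCACGAACTAGGGGGCGTGTACCCACGGACCTCCGCT, then reverse).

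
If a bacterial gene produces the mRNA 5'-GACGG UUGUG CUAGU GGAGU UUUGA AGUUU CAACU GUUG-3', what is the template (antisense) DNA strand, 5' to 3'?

5'-CAACAGTTGAAACTTCAAAACTCCACTAGCACAACCGTC-3'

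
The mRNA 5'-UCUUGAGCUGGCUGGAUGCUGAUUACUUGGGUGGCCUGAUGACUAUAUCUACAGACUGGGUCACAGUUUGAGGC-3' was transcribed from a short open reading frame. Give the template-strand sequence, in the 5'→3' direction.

5'-GCCTCAAACTGTGACCCAGTCTGTAGATATAGTCATCAGGCCACCCAAGTAATCAGCATCCAGCCAGCTCAAGA-3'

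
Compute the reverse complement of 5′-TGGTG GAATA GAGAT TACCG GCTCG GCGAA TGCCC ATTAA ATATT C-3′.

5'-GAATATTTAATGGGCATTCGCCGAGCCGGTAATCTCTATTCCACCA-3'

Complement each base (A↔T, G↔C): ACCACCTTATCTCTAATGGCCGAGCCGCTTACGGGTAATTTATAAG. Then reverse.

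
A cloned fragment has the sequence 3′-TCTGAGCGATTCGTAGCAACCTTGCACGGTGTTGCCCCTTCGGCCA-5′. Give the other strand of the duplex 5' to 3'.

5'-AGACTCGCTAAGCATCGTTGGAACGTGCCACAACGGGGAAGCCGGT-3'

The strand is given 3'→5', so its complement runs 5'→3' in the same left-to-right order: pair each base A↔T, G↔C.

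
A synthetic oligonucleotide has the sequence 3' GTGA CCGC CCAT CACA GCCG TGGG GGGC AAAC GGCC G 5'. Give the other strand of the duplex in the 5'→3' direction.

5′-CACTGGCGGGTAGTGTCGGCACCCCCCGTTTGCCGGC-3′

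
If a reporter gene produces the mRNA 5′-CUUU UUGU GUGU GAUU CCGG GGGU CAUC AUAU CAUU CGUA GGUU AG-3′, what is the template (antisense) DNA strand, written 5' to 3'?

5'-CTAACCTACGAATGATATGATGACCCCCGGAATCACACACAAAAAG-3'

Replace U with T to get the coding DNA strand: CTTTTTGTGTGTGATTCCGGGGGTCATCATATCATTCGTAGGTTAG. The template strand is its reverse complement (complement GAAAAACACACACTAAGGCCCCCAGTAGTATAGTAAGCATCCAATC, then reverse).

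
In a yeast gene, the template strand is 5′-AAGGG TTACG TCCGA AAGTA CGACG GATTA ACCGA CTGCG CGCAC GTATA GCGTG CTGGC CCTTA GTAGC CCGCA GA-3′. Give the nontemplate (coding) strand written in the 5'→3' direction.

The coding strand is complementary and antiparallel to the template: take the complement (A↔T, G↔C) and reverse.

5'-TCTGCGGGCTACTAAGGGCCAGCACGCTATACGTGCGCGCAGTCGGTTAATCCGTCGTACTTTCGGACGTAACCCTT-3'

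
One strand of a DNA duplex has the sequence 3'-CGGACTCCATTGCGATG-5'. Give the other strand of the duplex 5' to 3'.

5'-GCCTGAGGTAACGCTAC-3'

The strand is given 3'→5', so its complement runs 5'→3' in the same left-to-right order: pair each base A↔T, G↔C.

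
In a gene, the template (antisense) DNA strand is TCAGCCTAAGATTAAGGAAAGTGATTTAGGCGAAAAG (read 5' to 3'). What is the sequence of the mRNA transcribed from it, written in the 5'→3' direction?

The mRNA has the sequence of the coding strand (reverse complement of the template) with T→U. Reverse complement of TCAGCCTAAGATTAAGGAAAGTGATTTAGGCGAAAAG is CTTTTCGCCTAAATCACTTTCCTTAATCTTAGGCTGA; then T→U.

5'-CUUUUCGCCUAAAUCACUUUCCUUAAUCUUAGGCUGA-3'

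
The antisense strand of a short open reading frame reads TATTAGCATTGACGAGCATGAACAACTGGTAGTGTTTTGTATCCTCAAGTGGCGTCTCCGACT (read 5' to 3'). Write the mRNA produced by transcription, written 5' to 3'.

RNA polymerase reads the template 3'→5' and synthesizes mRNA 5'→3' by base-pairing (A→U, T→A, G↔C). The complement of the template is ATAATCGTAACTGCTCGTACTTGTTGACCATCACAAAACATAGGAGTTCACCGCAGAGGCTGA; antiparallel, so 5'→3' the coding strand is AGTCGGAGACGCCACTTGAGGATACAAAACACTACCAGTTGTTCATGCTCGTCAATGCTAATA. Replace T with U for the mRNA.

5'-AGUCGGAGACGCCACUUGAGGAUACAAAACACUACCAGUUGUUCAUGCUCGUCAAUGCUAAUA-3'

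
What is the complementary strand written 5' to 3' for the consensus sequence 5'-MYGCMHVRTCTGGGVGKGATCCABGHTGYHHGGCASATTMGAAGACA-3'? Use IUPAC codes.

Standard pairs A↔T, G↔C; ambiguity codes pair R↔Y, M↔K, S↔S, B↔V, H↔D. Complement (KRCGKDBYAGACCCBCMCTAGGTVCDACRDDCCGTSTAAKCTTCTGT), then reverse for 5'→3'.

5′-TGTCTTCKAATSTGCCDDRCADCVTGGATCMCBCCCAGAYBDKGCRK-3′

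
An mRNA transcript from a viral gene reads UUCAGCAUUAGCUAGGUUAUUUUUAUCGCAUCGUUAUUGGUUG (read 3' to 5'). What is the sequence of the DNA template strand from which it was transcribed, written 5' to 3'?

5′-AAGTCGTAATCGATCCAATAAAAATAGCGTAGCAATAACCAAC-3′

Written 5'→3' the mRNA is GUUGGUUAUUGCUACGCUAUUUUUAUUGGAUCGAUUACGACUU, so the coding DNA strand is GTTGGTTATTGCTACGCTATTTTTATTGGATCGATTACGACTT. The template is its reverse complement.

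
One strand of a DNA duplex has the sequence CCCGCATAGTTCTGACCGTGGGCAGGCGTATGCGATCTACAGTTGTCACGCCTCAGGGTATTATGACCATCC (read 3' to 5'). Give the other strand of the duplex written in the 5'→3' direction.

5'-GGGCGTATCAAGACTGGCACCCGTCCGCATACGCTAGATGTCAACAGTGCGGAGTCCCATAATACTGGTAGG-3'

The strand is given 3'→5', so its complement runs 5'→3' in the same left-to-right order: pair each base A↔T, G↔C.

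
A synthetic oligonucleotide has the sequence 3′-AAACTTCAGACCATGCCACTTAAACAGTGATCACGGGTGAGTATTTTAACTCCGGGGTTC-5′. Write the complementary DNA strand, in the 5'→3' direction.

The strand is given 3'→5', so its complement runs 5'→3' in the same left-to-right order: pair each base A↔T, G↔C.

5′-TTTGAAGTCTGGTACGGTGAATTTGTCACTAGTGCCCACTCATAAAATTGAGGCCCCAAG-3′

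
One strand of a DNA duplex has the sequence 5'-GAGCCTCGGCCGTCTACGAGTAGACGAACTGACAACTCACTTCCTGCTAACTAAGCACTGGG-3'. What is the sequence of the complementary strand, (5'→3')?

5'-CCCAGTGCTTAGTTAGCAGGAAGTGAGTTGTCAGTTCGTCTACTCGTAGACGGCCGAGGCTC-3'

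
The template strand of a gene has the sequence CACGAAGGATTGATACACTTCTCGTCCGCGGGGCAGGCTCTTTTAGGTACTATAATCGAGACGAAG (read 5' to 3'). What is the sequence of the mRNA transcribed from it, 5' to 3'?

5′-CUUCGUCUCGAUUAUAGUACCUAAAAGAGCCUGCCCCGCGGACGAGAAGUGUAUCAAUCCUUCGUG-3′

The mRNA has the sequence of the coding strand (reverse complement of the template) with T→U. Reverse complement of CACGAAGGATTGATACACTTCTCGTCCGCGGGGCAGGCTCTTTTAGGTACTATAATCGAGACGAAG is CTTCGTCTCGATTATAGTACCTAAAAGAGCCTGCCCCGCGGACGAGAAGTGTATCAATCCTTCGTG; then T→U.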